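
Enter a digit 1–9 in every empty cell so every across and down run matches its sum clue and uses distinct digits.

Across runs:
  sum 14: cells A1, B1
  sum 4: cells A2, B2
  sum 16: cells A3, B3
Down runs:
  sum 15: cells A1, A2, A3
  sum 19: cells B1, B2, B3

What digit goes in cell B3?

7

4 in 2 cells must be {1,3}; 16 in 2 cells must be {7,9}.
The 4 across and the 19 down share only 3, so B2 = 3.
Given what's placed, B1 must be 9 to fit the 14 across and 19 down.
A2 = 4 − 3 = 1 completes the 4 across.
A3 = 9: the only remaining digit allowed by both the 16 across and the 15 down.
B3 = 16 − 9 = 7 completes the 16 across.
A1 = 14 − 9 = 5 completes the 14 across.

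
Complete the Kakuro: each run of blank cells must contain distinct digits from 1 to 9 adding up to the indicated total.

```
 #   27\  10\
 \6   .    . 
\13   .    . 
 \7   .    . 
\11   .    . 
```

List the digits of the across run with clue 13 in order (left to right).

9 4

10 in 4 cells must be {1,2,3,4}.
Only 4 fits R2C2 under both its across sum 13 and down sum 10.
R2C1 = 13 − 4 = 9 completes the 13 across.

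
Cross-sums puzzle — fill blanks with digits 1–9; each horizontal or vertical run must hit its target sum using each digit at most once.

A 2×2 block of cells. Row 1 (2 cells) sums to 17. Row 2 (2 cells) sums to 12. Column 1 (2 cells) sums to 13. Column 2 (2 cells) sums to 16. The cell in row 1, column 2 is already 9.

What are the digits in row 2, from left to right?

17 in 2 cells must be {8,9}; 16 in 2 cells must be {7,9}.
(1,1) = 17 − 9 = 8 completes the 17 across.
(2,1) = 13 − 8 = 5 completes the 13 down.
(2,2) = 12 − 5 = 7 completes the 12 across.

5 7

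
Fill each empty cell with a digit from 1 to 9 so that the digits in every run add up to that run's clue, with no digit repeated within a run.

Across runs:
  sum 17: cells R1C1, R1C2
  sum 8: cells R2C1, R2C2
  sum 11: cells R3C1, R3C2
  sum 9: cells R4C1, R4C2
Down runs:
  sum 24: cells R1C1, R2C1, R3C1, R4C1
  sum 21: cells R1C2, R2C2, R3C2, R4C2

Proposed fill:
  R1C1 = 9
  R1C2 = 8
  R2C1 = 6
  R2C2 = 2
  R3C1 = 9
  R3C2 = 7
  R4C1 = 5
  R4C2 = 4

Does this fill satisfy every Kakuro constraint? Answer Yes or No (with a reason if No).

No — the down run R1C1–R4C1 sums to 29, not 24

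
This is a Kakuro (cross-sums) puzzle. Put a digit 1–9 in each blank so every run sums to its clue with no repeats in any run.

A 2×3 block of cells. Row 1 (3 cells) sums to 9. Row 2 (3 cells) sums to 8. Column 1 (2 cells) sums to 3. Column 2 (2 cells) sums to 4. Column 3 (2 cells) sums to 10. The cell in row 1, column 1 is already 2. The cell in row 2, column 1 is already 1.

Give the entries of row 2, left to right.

3 in 2 cells must be {1,2}; 4 in 2 cells must be {1,3}.
Given what's placed, (2,2) must be 3 to fit the 8 across and 4 down.
(2,3) = 8 − 4 = 4 completes the 8 across.
(1,2) = 4 − 3 = 1 completes the 4 down.
(1,3) = 9 − 3 = 6 completes the 9 across.

1 3 4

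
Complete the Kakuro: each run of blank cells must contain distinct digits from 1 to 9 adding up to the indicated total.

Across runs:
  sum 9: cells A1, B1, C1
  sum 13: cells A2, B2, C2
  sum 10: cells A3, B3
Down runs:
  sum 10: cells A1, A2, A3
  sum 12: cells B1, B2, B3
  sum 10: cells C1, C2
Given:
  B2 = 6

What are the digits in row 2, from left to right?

3 6 4

Nothing is forced directly, so branch on C2, whose candidates are 2 or 3 or 4. If C2 = 2: then C1 would have to be in {1,2,3,4,5,6} for the 9 across but in {8} for the 10 down — contradiction. If C2 = 3: then C1 would have to be in {1,2,3,4,5,6} for the 9 across but in {7} for the 10 down — contradiction. So C2 = 4.
C1 = 10 − 4 = 6 completes the 10 down.
A2 = 13 − 10 = 3 completes the 13 across.
No cell is forced outright now. A1 can only be 1 or 2 (the digits allowed by both its 9 across and its 10 down). If A1 = 2: that forces B1 = 1, after which A3 would have to be in {1,2,3,4,6,7,8,9} for the 10 across but in {5} for the 10 down — contradiction. So A1 = 1.
B1 = 9 − 7 = 2 completes the 9 across.
A3 = 10 − 4 = 6 completes the 10 down.
B3 = 10 − 6 = 4 completes the 10 across.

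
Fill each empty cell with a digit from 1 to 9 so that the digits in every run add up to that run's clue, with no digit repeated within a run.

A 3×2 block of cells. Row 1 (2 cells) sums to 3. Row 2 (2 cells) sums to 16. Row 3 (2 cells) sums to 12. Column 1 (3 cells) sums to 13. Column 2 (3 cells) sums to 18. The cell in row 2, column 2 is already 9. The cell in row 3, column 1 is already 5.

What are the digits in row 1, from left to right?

3 in 2 cells must be {1,2}; 16 in 2 cells must be {7,9}.
(2,1) = 16 − 9 = 7 completes the 16 across.
(3,2) = 12 − 5 = 7 completes the 12 across.
(1,1) = 13 − 12 = 1 completes the 13 down.
(1,2) = 3 − 1 = 2 completes the 3 across.

1 2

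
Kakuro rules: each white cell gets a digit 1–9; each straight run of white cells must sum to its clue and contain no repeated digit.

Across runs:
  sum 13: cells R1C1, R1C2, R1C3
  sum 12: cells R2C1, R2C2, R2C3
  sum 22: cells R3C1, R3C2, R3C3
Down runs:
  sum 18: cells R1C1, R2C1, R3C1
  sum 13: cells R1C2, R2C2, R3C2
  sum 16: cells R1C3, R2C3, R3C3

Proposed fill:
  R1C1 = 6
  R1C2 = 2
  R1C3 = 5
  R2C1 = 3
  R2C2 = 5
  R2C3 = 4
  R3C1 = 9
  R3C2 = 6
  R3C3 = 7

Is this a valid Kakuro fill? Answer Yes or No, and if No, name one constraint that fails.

Yes

Across: 6+2+5=13; 3+5+4=12; 9+6+7=22. Down: 6+3+9=18; 2+5+6=13; 5+4+7=16. No digit repeats within any run.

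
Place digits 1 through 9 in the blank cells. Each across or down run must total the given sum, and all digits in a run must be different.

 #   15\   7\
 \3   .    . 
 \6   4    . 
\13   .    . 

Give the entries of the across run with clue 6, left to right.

4 2

3 in 2 cells must be {1,2}; 7 in 3 cells must be {1,2,4}.
Given what's placed, R1C1 must be 2 to fit the 3 across and 15 down.
R1C2 = 3 − 2 = 1 completes the 3 across.
R2C2 = 6 − 4 = 2 completes the 6 across.
R3C1 = 15 − 6 = 9 completes the 15 down.
R3C2 = 13 − 9 = 4 completes the 13 across.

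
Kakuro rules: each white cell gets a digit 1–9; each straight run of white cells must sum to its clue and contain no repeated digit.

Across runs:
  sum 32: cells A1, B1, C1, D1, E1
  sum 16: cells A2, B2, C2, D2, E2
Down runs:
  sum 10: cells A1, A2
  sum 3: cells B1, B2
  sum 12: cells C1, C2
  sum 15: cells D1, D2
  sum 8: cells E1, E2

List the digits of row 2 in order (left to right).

3 1 4 6 2

16 in 5 cells must be {1,2,3,4,6}; 3 in 2 cells must be {1,2}.
Only 2 fits B1 under both its across sum 32 and down sum 3.
B2 = 3 − 2 = 1 completes the 3 down.
Given what's placed, D2 must be 6 to fit the 16 across and 15 down.
D1 = 15 − 6 = 9 completes the 15 down.
No cell is forced outright now. C2 can only be 3 or 4 (the digits allowed by both its 16 across and its 12 down). If C2 = 3: then C1 would have to be in {6,7,8} for the 32 across but in {9} for the 12 down — contradiction. So C2 = 4.
C1 = 12 − 4 = 8 completes the 12 down.
Nothing is forced directly, so branch on A2, whose candidates are 2 or 3. If A2 = 2: then A1 would have to be in {6,7} for the 32 across but in {8} for the 10 down — contradiction. So A2 = 3.
A1 = 10 − 3 = 7 completes the 10 down.
E1 = 32 − 26 = 6 completes the 32 across.
E2 = 16 − 14 = 2 completes the 16 across.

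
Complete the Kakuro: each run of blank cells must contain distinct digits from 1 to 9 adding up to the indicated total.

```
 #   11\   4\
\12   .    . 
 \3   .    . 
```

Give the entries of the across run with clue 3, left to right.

3 in 2 cells must be {1,2}; 4 in 2 cells must be {1,3}.
The 12 across and the 4 down share only 3, so R1C2 = 3.
The 3 across and the 11 down share only 2, so R2C1 = 2.
R2C2 = 3 − 2 = 1 completes the 3 across.
R1C1 = 12 − 3 = 9 completes the 12 across.

2 1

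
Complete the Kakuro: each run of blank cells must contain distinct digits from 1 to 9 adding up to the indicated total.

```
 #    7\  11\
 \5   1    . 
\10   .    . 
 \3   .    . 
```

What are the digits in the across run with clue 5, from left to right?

3 in 2 cells must be {1,2}; 7 in 3 cells must be {1,2,4}.
R1C2 = 5 − 1 = 4 completes the 5 across.
Given what's placed, R3C1 must be 2 to fit the 3 across and 7 down.
R3C2 = 3 − 2 = 1 completes the 3 across.
R2C1 = 7 − 3 = 4 completes the 7 down.
R2C2 = 10 − 4 = 6 completes the 10 across.

1, 4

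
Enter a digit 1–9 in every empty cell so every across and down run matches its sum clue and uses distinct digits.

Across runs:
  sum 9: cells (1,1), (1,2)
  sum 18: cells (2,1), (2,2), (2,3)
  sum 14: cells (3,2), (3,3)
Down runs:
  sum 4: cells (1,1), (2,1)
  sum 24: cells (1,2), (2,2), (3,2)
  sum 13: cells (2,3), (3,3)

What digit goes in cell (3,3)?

5

4 in 2 cells must be {1,3}; 24 in 3 cells must be {7,8,9}.
Nothing is forced directly, so branch on (1,1), whose candidates are 1 or 3. If (1,1) = 3: then (1,2) would have to be in {6} for the 9 across but in {7,8,9} for the 24 down — contradiction. So (1,1) = 1.
(1,2) = 9 − 1 = 8 completes the 9 across.
(2,1) = 4 − 1 = 3 completes the 4 down.
(3,2) = 9: the only remaining digit allowed by both the 14 across and the 24 down.
(3,3) = 14 − 9 = 5 completes the 14 across.
(2,2) = 24 − 17 = 7 completes the 24 down.
(2,3) = 18 − 10 = 8 completes the 18 across.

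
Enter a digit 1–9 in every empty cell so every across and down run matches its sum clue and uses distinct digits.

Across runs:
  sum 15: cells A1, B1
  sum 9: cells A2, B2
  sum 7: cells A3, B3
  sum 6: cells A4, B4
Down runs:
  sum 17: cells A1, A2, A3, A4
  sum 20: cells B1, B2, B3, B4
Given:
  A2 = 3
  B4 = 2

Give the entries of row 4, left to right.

B2 = 9 − 3 = 6 completes the 9 across.
A4 = 6 − 2 = 4 completes the 6 across.
No cell is forced outright now. A1 can only be 8 or 9 (the digits allowed by both its 15 across and its 17 down). If A1 = 9: then B1 would have to be in {6} for the 15 across but in {3,4,5,7,8,9} for the 20 down — contradiction. So A1 = 8.
B1 = 15 − 8 = 7 completes the 15 across.
A3 = 17 − 15 = 2 completes the 17 down.
B3 = 7 − 2 = 5 completes the 7 across.

4 2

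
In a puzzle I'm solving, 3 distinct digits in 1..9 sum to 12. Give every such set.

{1,2,9}; {1,3,8}; {1,4,7}; {1,5,6}; {2,3,7}; {2,4,6}; {3,4,5}

3 distinct digits from 1–9 sum between 6 and 24.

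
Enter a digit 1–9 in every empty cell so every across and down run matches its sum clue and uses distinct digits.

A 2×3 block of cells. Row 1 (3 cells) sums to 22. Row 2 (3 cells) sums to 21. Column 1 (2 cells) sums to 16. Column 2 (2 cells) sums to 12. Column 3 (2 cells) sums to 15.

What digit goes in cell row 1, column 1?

9

16 in 2 cells must be {7,9}.
Nothing is forced directly, so branch on (1,1), whose candidates are 7 or 9. If (1,1) = 7: that forces (1,2) = 9, (1,3) = 6, (2,1) = 9, after which (2,2) would have to be in {4,5,7,8} for the 21 across but in {3} for the 12 down — contradiction. So (1,1) = 9.
(2,1) = 16 − 9 = 7 completes the 16 down.
Nothing is forced directly, so branch on (2,2), whose candidates are 5 or 8 or 9. If (2,2) = 8: then (1,2) would have to be in {5,6,7,8} for the 22 across but in {4} for the 12 down — contradiction. If (2,2) = 9: then (1,2) would have to be in {5,6,7,8} for the 22 across but in {3} for the 12 down — contradiction. So (2,2) = 5.
(1,2) = 12 − 5 = 7 completes the 12 down.
(1,3) = 22 − 16 = 6 completes the 22 across.
(2,3) = 21 − 12 = 9 completes the 21 across.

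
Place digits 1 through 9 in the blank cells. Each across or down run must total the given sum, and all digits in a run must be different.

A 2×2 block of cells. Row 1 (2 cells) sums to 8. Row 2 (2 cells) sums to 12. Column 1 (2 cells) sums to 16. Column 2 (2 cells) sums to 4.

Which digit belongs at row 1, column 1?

7

16 in 2 cells must be {7,9}; 4 in 2 cells must be {1,3}.
The 8 across and the 16 down share only 7, so (1,1) = 7.
(1,2) = 8 − 7 = 1 completes the 8 across.
(2,1) = 16 − 7 = 9 completes the 16 down.
(2,2) = 12 − 9 = 3 completes the 12 across.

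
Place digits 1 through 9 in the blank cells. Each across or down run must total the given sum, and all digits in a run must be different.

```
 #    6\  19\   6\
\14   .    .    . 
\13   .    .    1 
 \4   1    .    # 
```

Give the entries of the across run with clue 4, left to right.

4 in 2 cells must be {1,3}; 6 in 3 cells must be {1,2,3}.
R1C3 = 6 − 1 = 5 completes the 6 down.
R2C1 = 3: the only remaining digit allowed by both the 13 across and the 6 down.
R2C2 = 13 − 4 = 9 completes the 13 across.
R3C2 = 4 − 1 = 3 completes the 4 across.
R1C1 = 6 − 4 = 2 completes the 6 down.
R1C2 = 14 − 7 = 7 completes the 14 across.

1, 3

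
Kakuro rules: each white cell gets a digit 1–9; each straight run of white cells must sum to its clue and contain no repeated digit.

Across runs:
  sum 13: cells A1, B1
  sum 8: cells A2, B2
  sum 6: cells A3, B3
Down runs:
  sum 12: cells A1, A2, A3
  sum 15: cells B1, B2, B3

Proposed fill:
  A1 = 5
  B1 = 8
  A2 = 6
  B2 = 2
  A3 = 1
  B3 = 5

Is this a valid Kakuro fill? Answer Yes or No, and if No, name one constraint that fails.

Yes

Across: 5+8=13; 6+2=8; 1+5=6. Down: 5+6+1=12; 8+2+5=15. No digit repeats within any run.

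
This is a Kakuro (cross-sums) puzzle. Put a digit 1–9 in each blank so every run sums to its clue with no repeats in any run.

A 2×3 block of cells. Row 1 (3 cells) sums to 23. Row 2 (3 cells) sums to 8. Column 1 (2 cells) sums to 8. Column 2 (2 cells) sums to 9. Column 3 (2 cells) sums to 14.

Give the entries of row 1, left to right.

23 in 3 cells must be {6,8,9}.
The 23 across and the 8 down share only 6, so (1,1) = 6.
Given what's placed, (1,2) must be 8 to fit the 23 across and 9 down.
(1,3) = 23 − 14 = 9 completes the 23 across.
(2,1) = 8 − 6 = 2 completes the 8 down.
(2,2) = 9 − 8 = 1 completes the 9 down.
(2,3) = 8 − 3 = 5 completes the 8 across.

6, 8, 9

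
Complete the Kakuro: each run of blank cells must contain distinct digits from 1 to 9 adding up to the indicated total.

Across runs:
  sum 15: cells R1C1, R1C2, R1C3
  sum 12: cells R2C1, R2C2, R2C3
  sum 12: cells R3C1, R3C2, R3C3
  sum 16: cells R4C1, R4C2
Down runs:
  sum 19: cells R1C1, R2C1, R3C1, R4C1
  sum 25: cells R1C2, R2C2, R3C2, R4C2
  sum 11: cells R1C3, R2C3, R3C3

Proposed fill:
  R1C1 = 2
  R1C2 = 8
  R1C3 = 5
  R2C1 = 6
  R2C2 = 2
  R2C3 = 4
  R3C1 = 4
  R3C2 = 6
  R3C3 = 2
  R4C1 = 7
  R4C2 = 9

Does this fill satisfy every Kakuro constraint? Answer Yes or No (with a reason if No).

Across: 2+8+5=15; 6+2+4=12; 4+6+2=12; 7+9=16. Down: 2+6+4+7=19; 8+2+6+9=25; 5+4+2=11. No digit repeats within any run.

Yes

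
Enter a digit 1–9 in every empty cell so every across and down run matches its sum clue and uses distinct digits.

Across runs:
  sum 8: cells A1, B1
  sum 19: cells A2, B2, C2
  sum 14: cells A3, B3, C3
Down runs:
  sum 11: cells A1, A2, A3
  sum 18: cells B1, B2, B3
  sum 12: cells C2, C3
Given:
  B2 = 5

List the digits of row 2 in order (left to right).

C2 = 8: the only remaining digit allowed by both the 19 across and the 12 down.
C3 = 12 − 8 = 4 completes the 12 down.
A2 = 19 − 13 = 6 completes the 19 across.
Nothing is forced directly, so branch on B3, whose candidates are 7 or 9. If B3 = 9: then B1 would have to be in {1,2,3,5,6,7} for the 8 across but in {4} for the 18 down — contradiction. So B3 = 7.
B1 = 18 − 12 = 6 completes the 18 down.
A3 = 14 − 11 = 3 completes the 14 across.
A1 = 8 − 6 = 2 completes the 8 across.

6 5 8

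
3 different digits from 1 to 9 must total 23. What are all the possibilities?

3 distinct digits from 1–9 sum between 6 and 24.
Only one set works: {6,8,9}.

{6,8,9}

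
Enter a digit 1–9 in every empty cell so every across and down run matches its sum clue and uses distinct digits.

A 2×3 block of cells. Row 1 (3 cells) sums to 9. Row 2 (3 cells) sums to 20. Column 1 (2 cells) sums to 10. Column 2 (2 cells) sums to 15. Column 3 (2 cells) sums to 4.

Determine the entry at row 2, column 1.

8

4 in 2 cells must be {1,3}.
The 9 across and the 15 down share only 6, so (1,2) = 6.
Given what's placed, (1,3) must be 1 to fit the 9 across and 4 down.
(2,2) = 15 − 6 = 9 completes the 15 down.
(2,3) = 4 − 1 = 3 completes the 4 down.
(1,1) = 9 − 7 = 2 completes the 9 across.
(2,1) = 20 − 12 = 8 completes the 20 across.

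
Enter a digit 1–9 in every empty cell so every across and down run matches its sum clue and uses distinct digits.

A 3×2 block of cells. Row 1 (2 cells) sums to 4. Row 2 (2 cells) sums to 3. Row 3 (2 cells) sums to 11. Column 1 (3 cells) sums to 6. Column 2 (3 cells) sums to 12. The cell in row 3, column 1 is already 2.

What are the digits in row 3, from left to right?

2, 9

4 in 2 cells must be {1,3}; 3 in 2 cells must be {1,2}; 6 in 3 cells must be {1,2,3}.
Given what's placed, (2,1) must be 1 to fit the 3 across and 6 down.
(2,2) = 3 − 1 = 2 completes the 3 across.
(3,2) = 11 − 2 = 9 completes the 11 across.
(1,1) = 6 − 3 = 3 completes the 6 down.
(1,2) = 4 − 3 = 1 completes the 4 across.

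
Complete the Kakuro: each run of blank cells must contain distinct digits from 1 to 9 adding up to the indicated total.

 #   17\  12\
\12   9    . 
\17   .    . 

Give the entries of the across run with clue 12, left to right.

17 in 2 cells must be {8,9}.
R1C2 = 12 − 9 = 3 completes the 12 across.
R2C1 = 17 − 9 = 8 completes the 17 down.
R2C2 = 17 − 8 = 9 completes the 17 across.

9, 3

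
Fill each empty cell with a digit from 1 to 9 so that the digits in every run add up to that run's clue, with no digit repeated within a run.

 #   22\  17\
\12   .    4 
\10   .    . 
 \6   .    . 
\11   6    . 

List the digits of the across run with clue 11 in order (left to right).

6 5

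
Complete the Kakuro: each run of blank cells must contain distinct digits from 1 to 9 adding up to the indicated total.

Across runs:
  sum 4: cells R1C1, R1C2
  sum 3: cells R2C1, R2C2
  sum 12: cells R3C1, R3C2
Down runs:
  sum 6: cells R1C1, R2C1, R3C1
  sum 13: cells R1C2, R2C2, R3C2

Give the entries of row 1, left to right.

1 3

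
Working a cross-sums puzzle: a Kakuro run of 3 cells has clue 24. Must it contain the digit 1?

The only way to make 24 from 3 distinct digits is {7,8,9}, which does not contain 1.

No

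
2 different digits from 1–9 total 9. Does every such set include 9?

Counterexample: {1,8} sums to 9 without using 9.

No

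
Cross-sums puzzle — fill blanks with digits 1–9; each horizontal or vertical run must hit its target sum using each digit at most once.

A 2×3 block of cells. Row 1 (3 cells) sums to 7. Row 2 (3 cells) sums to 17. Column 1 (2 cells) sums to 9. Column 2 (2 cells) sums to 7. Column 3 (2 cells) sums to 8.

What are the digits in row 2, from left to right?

8 3 6

7 in 3 cells must be {1,2,4}.
Nothing is forced directly, so branch on (1,1), whose candidates are 1 or 2 or 4. If (1,1) = 2: that forces (1,3) = 1, (2,1) = 7, after which (2,3) would have to be in {1,2,4,6,8,9} for the 17 across but in {7} for the 8 down — contradiction. If (1,1) = 4: that forces (2,1) = 5, (2,3) = 3, after which (1,3) would have to be in {1,2} for the 7 across but in {5} for the 8 down — contradiction. So (1,1) = 1.
Given what's placed, (1,3) must be 2 to fit the 7 across and 8 down.
(2,1) = 9 − 1 = 8 completes the 9 down.
(2,3) = 8 − 2 = 6 completes the 8 down.
(1,2) = 7 − 3 = 4 completes the 7 across.
(2,2) = 17 − 14 = 3 completes the 17 across.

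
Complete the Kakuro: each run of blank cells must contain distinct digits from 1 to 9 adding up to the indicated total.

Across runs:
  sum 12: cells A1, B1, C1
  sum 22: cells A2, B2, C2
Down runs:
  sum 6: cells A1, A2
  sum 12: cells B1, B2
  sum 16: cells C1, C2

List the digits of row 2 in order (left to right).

5 8 9

16 in 2 cells must be {7,9}.
The 22 across and the 6 down share only 5, so A2 = 5.
Given what's placed, C2 must be 9 to fit the 22 across and 16 down.
A1 = 6 − 5 = 1 completes the 6 down.
C1 = 16 − 9 = 7 completes the 16 down.
B2 = 22 − 14 = 8 completes the 22 across.
B1 = 12 − 8 = 4 completes the 12 across.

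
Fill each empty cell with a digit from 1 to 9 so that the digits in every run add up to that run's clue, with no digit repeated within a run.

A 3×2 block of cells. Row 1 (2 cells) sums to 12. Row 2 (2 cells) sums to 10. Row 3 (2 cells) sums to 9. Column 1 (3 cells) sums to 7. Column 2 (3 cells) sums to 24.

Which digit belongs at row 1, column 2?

8

7 in 3 cells must be {1,2,4}; 24 in 3 cells must be {7,8,9}.
The 12 across and the 7 down share only 4, so (1,1) = 4.
(1,2) = 12 − 4 = 8 completes the 12 across.
Given what's placed, (3,2) must be 7 to fit the 9 across and 24 down.
(2,2) = 24 − 15 = 9 completes the 24 down.
(3,1) = 9 − 7 = 2 completes the 9 across.
(2,1) = 10 − 9 = 1 completes the 10 across.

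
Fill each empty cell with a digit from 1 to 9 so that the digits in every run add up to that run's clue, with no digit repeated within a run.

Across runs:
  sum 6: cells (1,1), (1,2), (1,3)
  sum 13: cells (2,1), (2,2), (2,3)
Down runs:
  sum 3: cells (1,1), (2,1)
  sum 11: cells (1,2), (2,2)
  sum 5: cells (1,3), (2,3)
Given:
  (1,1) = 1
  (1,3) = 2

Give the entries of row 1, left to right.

1 3 2

6 in 3 cells must be {1,2,3}; 3 in 2 cells must be {1,2}.
(1,2) = 6 − 3 = 3 completes the 6 across.
(2,1) = 3 − 1 = 2 completes the 3 down.
(2,2) = 11 − 3 = 8 completes the 11 down.
(2,3) = 13 − 10 = 3 completes the 13 across.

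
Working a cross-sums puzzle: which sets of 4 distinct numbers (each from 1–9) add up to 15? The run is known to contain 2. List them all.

{1,2,3,9}; {1,2,4,8}; {1,2,5,7}; {2,3,4,6}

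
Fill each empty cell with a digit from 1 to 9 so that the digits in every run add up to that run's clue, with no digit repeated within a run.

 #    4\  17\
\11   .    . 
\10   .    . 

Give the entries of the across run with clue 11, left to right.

3 8

4 in 2 cells must be {1,3}; 17 in 2 cells must be {8,9}.
The 11 across and the 4 down share only 3, so R1C1 = 3.
R1C2 = 11 − 3 = 8 completes the 11 across.
R2C1 = 4 − 3 = 1 completes the 4 down.
R2C2 = 10 − 1 = 9 completes the 10 across.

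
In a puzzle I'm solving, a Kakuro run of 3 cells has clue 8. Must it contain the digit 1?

Every partition of 8 into 3 distinct digits includes 1: {1,2,5}, {1,3,4}.

Yes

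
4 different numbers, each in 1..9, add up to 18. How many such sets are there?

11

4 distinct digits from 1–9 sum between 10 and 30.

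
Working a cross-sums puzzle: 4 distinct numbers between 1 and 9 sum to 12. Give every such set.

4 distinct digits from 1–9 sum between 10 and 30.

{1,2,3,6}; {1,2,4,5}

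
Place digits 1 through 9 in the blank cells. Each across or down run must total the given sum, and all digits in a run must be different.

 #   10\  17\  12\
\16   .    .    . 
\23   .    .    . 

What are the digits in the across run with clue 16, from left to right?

23 in 3 cells must be {6,8,9}; 17 in 2 cells must be {8,9}.
Nothing is forced directly, so branch on R1C2, whose candidates are 8 or 9. If R1C2 = 8: that forces R2C2 = 9, R2C3 = 8, after which R1C3 would have to be in {1,2,3,5,6,7} for the 16 across but in {4} for the 12 down — contradiction. So R1C2 = 9.
R2C2 = 17 − 9 = 8 completes the 17 down.
Given what's placed, R2C3 must be 9 to fit the 23 across and 12 down.
R1C3 = 12 − 9 = 3 completes the 12 down.
R2C1 = 23 − 17 = 6 completes the 23 across.
R1C1 = 16 − 12 = 4 completes the 16 across.

4 9 3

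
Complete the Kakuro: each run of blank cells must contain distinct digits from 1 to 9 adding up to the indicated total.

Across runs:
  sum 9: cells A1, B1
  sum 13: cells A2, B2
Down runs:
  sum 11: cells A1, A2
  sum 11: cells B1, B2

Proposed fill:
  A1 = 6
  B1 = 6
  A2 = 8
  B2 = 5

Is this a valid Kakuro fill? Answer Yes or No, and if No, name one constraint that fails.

No — the down run A1–A2 sums to 14, not 11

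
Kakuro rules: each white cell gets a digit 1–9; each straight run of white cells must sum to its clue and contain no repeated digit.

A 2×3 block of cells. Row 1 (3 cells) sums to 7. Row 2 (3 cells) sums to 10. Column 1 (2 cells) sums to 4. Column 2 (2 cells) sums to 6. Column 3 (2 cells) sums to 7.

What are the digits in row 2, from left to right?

7 in 3 cells must be {1,2,4}; 4 in 2 cells must be {1,3}.
The 7 across and the 4 down share only 1, so (1,1) = 1.
(2,1) = 4 − 1 = 3 completes the 4 down.
Nothing is forced directly, so branch on (1,2), whose candidates are 2 or 4. If (1,2) = 2: that forces (1,3) = 4, after which (2,2) would have to be in {1,2,5,6} for the 10 across but in {4} for the 6 down — contradiction. So (1,2) = 4.
(1,3) = 7 − 5 = 2 completes the 7 across.
(2,2) = 6 − 4 = 2 completes the 6 down.
(2,3) = 10 − 5 = 5 completes the 10 across.

3 2 5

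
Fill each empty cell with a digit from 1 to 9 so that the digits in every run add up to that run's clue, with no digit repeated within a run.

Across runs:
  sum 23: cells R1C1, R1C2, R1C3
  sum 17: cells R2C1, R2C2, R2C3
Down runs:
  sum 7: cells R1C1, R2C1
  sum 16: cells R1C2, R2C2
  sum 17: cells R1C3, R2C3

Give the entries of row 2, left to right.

23 in 3 cells must be {6,8,9}; 16 in 2 cells must be {7,9}; 17 in 2 cells must be {8,9}.
The 23 across and the 7 down share only 6, so R1C1 = 6.
Given what's placed, R1C2 must be 9 to fit the 23 across and 16 down.
R1C3 = 23 − 15 = 8 completes the 23 across.
R2C1 = 7 − 6 = 1 completes the 7 down.
R2C2 = 16 − 9 = 7 completes the 16 down.
R2C3 = 17 − 8 = 9 completes the 17 across.

1 7 9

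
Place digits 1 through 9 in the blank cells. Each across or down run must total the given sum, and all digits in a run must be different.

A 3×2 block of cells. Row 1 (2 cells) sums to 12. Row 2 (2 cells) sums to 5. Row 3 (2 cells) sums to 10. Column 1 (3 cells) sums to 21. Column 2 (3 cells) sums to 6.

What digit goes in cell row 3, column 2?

6 in 3 cells must be {1,2,3}.
The 12 across and the 6 down share only 3, so (1,2) = 3.
The 5 across and the 21 down share only 4, so (2,1) = 4.
(2,2) = 5 − 4 = 1 completes the 5 across.
(3,2) = 6 − 4 = 2 completes the 6 down.
(1,1) = 12 − 3 = 9 completes the 12 across.
(3,1) = 10 − 2 = 8 completes the 10 across.

2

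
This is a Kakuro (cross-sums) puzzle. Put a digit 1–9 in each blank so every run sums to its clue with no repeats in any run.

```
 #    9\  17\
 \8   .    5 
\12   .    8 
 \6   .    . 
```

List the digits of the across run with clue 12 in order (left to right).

4, 8

R1C1 = 8 − 5 = 3 completes the 8 across.
R2C1 = 12 − 8 = 4 completes the 12 across.
R3C1 = 9 − 7 = 2 completes the 9 down.
R3C2 = 6 − 2 = 4 completes the 6 across.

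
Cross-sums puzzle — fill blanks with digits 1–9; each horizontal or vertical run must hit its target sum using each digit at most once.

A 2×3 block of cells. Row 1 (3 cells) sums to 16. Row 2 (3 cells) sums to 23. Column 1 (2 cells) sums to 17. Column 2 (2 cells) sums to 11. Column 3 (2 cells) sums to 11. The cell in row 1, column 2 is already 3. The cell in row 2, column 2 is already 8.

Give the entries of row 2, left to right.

9, 8, 6

23 in 3 cells must be {6,8,9}; 17 in 2 cells must be {8,9}.
Given what's placed, (2,1) must be 9 to fit the 23 across and 17 down.
(2,3) = 23 − 17 = 6 completes the 23 across.
(1,1) = 17 − 9 = 8 completes the 17 down.
(1,3) = 16 − 11 = 5 completes the 16 across.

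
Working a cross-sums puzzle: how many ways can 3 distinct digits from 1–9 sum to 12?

7

3 distinct digits from 1–9 sum between 6 and 24.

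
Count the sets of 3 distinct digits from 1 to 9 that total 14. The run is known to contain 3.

3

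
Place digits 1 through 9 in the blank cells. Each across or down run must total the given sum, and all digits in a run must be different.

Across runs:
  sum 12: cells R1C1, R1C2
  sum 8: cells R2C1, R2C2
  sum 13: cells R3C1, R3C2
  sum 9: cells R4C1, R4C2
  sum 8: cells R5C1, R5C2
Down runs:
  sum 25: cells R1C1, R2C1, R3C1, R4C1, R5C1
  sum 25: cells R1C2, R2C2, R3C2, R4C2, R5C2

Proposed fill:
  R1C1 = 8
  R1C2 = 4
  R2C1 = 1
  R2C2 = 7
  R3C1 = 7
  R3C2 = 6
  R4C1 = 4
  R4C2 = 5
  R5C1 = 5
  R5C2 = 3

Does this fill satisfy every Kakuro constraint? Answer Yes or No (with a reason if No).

Across: 8+4=12; 1+7=8; 7+6=13; 4+5=9; 5+3=8. Down: 8+1+7+4+5=25; 4+7+6+5+3=25. No digit repeats within any run.

Yes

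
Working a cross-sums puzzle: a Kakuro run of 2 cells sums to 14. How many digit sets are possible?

2 distinct digits from 1–9 sum between 3 and 17.
Enumerating: {5,9}, {6,8}.

2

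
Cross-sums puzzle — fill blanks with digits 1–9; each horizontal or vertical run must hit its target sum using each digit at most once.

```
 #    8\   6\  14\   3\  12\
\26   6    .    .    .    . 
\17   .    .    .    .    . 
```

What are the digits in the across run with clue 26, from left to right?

3 in 2 cells must be {1,2}.
R2C1 = 8 − 6 = 2 completes the 8 down.
R2C4 = 1: the only remaining digit allowed by both the 17 across and the 3 down.
R1C4 = 3 − 1 = 2 completes the 3 down.
Nothing is forced directly, so branch on R2C2, whose candidates are 4 or 5. If R2C2 = 4: then R1C2 would have to be in {1,3,4,5,7,8,9} for the 26 across but in {2} for the 6 down — contradiction. So R2C2 = 5.
R1C2 = 6 − 5 = 1 completes the 6 down.
Given what's placed, R2C3 must be 6 to fit the 17 across and 14 down.
R2C5 = 17 − 14 = 3 completes the 17 across.
R1C3 = 14 − 6 = 8 completes the 14 down.
R1C5 = 26 − 17 = 9 completes the 26 across.

6 1 8 2 9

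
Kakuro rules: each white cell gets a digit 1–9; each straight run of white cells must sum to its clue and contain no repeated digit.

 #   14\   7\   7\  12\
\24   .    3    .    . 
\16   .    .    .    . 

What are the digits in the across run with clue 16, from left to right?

R2C2 = 7 − 3 = 4 completes the 7 down.
No cell is forced outright now. R1C3 can only be 4 or 5 or 6 (the digits allowed by both its 24 across and its 7 down). If R1C3 = 4: that forces R2C3 = 3, R2C1 = 8, after which R2C4 would have to be in {1} for the 16 across but in {3,4,5,7,8,9} for the 12 down — contradiction. If R1C3 = 5: that forces R1C1 = 9, R1C4 = 7, R2C1 = 5, after which R2C3 would have to be in {1,6} for the 16 across but in {2} for the 7 down — contradiction. So R1C3 = 6.
R1C1 = 8: the only remaining digit allowed by both the 24 across and the 14 down.
R1C4 = 24 − 17 = 7 completes the 24 across.
R2C1 = 14 − 8 = 6 completes the 14 down.
R2C3 = 7 − 6 = 1 completes the 7 down.
R2C4 = 16 − 11 = 5 completes the 16 across.

6 4 1 5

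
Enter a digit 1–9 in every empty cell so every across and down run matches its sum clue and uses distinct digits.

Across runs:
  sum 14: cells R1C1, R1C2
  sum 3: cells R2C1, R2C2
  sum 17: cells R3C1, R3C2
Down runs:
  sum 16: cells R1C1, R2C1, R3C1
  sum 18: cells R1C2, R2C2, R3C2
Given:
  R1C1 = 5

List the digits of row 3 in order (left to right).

9 8

3 in 2 cells must be {1,2}; 17 in 2 cells must be {8,9}.
R1C2 = 14 − 5 = 9 completes the 14 across.
Given what's placed, R2C1 must be 2 to fit the 3 across and 16 down.
R2C2 = 3 − 2 = 1 completes the 3 across.
R3C1 = 16 − 7 = 9 completes the 16 down.
R3C2 = 17 − 9 = 8 completes the 17 across.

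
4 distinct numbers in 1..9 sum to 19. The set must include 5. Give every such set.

4 distinct digits from 1–9 sum between 10 and 30.
Keeping only sets containing 5.

{1,4,5,9}; {1,5,6,7}; {2,3,5,9}; {2,4,5,8}; {3,4,5,7}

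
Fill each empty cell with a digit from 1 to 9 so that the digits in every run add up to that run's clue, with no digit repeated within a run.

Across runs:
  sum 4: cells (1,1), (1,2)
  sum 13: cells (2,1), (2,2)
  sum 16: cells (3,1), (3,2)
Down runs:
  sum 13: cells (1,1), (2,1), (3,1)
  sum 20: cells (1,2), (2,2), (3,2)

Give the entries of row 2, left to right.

5 8

4 in 2 cells must be {1,3}; 16 in 2 cells must be {7,9}.
The 4 across and the 20 down share only 3, so (1,2) = 3.
Given what's placed, (3,2) must be 9 to fit the 16 across and 20 down.
(1,1) = 4 − 3 = 1 completes the 4 across.
(2,2) = 20 − 12 = 8 completes the 20 down.
(3,1) = 16 − 9 = 7 completes the 16 across.
(2,1) = 13 − 8 = 5 completes the 13 across.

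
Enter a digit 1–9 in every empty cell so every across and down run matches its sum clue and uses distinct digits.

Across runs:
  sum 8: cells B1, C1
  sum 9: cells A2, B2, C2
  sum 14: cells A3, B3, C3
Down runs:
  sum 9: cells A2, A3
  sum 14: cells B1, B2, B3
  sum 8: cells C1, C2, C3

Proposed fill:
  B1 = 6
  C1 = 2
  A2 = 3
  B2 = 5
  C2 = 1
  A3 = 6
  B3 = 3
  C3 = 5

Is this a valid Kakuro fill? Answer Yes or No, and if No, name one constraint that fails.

Yes

Across: 6+2=8; 3+5+1=9; 6+3+5=14. Down: 3+6=9; 6+5+3=14; 2+1+5=8. No digit repeats within any run.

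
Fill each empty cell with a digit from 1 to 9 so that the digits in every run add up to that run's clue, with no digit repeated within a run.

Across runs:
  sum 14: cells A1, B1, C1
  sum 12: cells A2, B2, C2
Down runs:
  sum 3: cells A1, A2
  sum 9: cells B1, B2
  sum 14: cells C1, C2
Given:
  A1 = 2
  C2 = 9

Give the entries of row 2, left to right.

3 in 2 cells must be {1,2}.
C1 = 14 − 9 = 5 completes the 14 down.
A2 = 3 − 2 = 1 completes the 3 down.
B2 = 12 − 10 = 2 completes the 12 across.
B1 = 14 − 7 = 7 completes the 14 across.

1 2 9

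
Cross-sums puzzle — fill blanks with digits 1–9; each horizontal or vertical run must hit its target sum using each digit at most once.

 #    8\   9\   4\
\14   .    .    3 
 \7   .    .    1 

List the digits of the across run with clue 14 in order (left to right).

6, 5, 3

7 in 3 cells must be {1,2,4}; 4 in 2 cells must be {1,3}.
R2C1 = 2: the only remaining digit allowed by both the 7 across and the 8 down.
R2C2 = 7 − 3 = 4 completes the 7 across.
R1C1 = 8 − 2 = 6 completes the 8 down.
R1C2 = 14 − 9 = 5 completes the 14 across.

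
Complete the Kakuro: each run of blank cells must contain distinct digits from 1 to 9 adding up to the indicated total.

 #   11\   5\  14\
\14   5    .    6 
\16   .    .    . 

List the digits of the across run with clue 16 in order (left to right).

6 2 8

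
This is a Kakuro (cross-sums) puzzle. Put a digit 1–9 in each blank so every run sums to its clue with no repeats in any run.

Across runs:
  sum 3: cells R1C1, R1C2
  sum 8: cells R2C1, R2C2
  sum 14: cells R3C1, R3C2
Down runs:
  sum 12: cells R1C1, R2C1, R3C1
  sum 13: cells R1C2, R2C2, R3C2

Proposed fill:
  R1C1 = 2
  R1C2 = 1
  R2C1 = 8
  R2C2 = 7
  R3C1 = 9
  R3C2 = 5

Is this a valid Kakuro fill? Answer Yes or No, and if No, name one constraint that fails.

No — the down run R1C1–R3C1 sums to 19, not 12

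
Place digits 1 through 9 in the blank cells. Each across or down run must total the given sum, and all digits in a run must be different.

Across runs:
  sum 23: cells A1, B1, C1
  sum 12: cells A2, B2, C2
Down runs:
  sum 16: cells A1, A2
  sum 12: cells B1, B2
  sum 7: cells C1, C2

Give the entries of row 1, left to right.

9, 8, 6

23 in 3 cells must be {6,8,9}; 16 in 2 cells must be {7,9}.
The 23 across and the 16 down share only 9, so A1 = 9.
Given what's placed, B1 must be 8 to fit the 23 across and 12 down.
C1 = 23 − 17 = 6 completes the 23 across.
A2 = 16 − 9 = 7 completes the 16 down.
B2 = 12 − 8 = 4 completes the 12 down.
C2 = 12 − 11 = 1 completes the 12 across.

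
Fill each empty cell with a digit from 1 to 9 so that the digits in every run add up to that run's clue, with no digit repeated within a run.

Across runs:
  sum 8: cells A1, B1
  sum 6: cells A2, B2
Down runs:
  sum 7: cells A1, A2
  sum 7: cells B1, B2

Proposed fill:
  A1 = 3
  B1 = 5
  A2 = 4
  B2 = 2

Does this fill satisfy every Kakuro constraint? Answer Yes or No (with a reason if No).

Across: 3+5=8; 4+2=6. Down: 3+4=7; 5+2=7. No digit repeats within any run.

Yes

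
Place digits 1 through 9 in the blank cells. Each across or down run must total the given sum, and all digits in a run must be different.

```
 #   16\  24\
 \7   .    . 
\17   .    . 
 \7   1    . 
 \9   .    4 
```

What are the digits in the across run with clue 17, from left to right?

17 in 2 cells must be {8,9}.
R3C2 = 7 − 1 = 6 completes the 7 across.
R4C1 = 9 − 4 = 5 completes the 9 across.
Given what's placed, R1C2 must be 5 to fit the 7 across and 24 down.
R2C1 = 8: the only remaining digit allowed by both the 17 across and the 16 down.
R2C2 = 17 − 8 = 9 completes the 17 across.
R1C1 = 7 − 5 = 2 completes the 7 across.

8 9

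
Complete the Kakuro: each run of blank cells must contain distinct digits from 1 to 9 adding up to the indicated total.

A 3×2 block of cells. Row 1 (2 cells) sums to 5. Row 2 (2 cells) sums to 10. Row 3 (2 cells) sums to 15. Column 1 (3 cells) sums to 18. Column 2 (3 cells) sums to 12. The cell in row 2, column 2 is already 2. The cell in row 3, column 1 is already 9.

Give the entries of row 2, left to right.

8 2

(2,1) = 10 − 2 = 8 completes the 10 across.
(3,2) = 15 − 9 = 6 completes the 15 across.
(1,1) = 18 − 17 = 1 completes the 18 down.
(1,2) = 5 − 1 = 4 completes the 5 across.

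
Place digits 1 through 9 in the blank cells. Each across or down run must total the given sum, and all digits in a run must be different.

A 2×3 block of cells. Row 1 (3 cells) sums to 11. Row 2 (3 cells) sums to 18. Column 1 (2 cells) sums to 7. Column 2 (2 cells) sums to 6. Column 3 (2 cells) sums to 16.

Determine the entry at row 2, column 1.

16 in 2 cells must be {7,9}.
The 11 across and the 16 down share only 7, so (1,3) = 7.
(2,3) = 16 − 7 = 9 completes the 16 down.
Given what's placed, (1,2) must be 1 to fit the 11 across and 6 down.
(2,2) = 6 − 1 = 5 completes the 6 down.
(1,1) = 11 − 8 = 3 completes the 11 across.
(2,1) = 18 − 14 = 4 completes the 18 across.

4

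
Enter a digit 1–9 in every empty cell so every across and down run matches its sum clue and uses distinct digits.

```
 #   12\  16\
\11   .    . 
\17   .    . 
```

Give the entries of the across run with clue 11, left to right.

17 in 2 cells must be {8,9}; 16 in 2 cells must be {7,9}.
The 17 across and the 16 down share only 9, so R2C2 = 9.
R1C2 = 16 − 9 = 7 completes the 16 down.
R2C1 = 17 − 9 = 8 completes the 17 across.
R1C1 = 11 − 7 = 4 completes the 11 across.

4 7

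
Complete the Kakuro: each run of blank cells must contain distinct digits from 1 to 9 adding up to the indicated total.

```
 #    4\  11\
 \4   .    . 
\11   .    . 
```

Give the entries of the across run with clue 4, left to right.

4 in 2 cells must be {1,3}.
The 4 across and the 11 down share only 3, so R1C2 = 3.
The 11 across and the 4 down share only 3, so R2C1 = 3.
R2C2 = 11 − 3 = 8 completes the 11 across.
R1C1 = 4 − 3 = 1 completes the 4 across.

1 3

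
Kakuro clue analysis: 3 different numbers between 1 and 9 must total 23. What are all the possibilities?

{6,8,9}

3 distinct digits from 1–9 sum between 6 and 24.
Only one set works: {6,8,9}.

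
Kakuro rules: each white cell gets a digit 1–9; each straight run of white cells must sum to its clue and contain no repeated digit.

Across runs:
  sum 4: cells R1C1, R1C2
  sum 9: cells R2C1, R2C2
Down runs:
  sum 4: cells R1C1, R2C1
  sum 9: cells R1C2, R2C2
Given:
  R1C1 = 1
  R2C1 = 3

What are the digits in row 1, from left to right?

1 3

4 in 2 cells must be {1,3}.
R1C2 = 4 − 1 = 3 completes the 4 across.
R2C2 = 9 − 3 = 6 completes the 9 across.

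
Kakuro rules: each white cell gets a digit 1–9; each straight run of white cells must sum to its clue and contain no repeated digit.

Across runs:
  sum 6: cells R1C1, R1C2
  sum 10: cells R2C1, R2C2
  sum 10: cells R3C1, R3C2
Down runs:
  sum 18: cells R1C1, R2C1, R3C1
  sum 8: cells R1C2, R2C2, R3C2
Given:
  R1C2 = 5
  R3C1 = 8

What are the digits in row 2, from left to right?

9 1

R1C1 = 6 − 5 = 1 completes the 6 across.
R2C1 = 18 − 9 = 9 completes the 18 down.
R2C2 = 10 − 9 = 1 completes the 10 across.
R3C2 = 10 − 8 = 2 completes the 10 across.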